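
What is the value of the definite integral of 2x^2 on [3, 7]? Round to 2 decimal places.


Find the antiderivative of 2x^2:
F(x) = 2/3 * x^3
Apply the Fundamental Theorem of Calculus:
F(7) - F(3)
= 2/3 * 7^3 - 2/3 * 3^3
= 2/3 * (343 - 27)
= 2/3 * 316
= 632/3 ≈ 210.67

210.67


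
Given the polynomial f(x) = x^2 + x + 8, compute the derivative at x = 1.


Differentiate term by term using power and sum rules:
f(x) = x^2 + x + 8
f'(x) = 2x + 1
Substitute x = 1:
f'(1) = 2 * 1 + 1
= 2 + 1
= 3

3


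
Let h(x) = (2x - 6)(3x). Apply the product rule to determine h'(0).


Let u(x) = 2x - 6 and v(x) = 3x
u'(x) = 2
v'(x) = 3
Product rule: h'(x) = u'(x)*v(x) + u(x)*v'(x)
= 2 * (3x) + (2x - 6) * 3
At x = 0:
u(0) = 2 * 0 - 6 = -6
v(0) = 3 * 0 + 0 = 0
h'(0) = 2 * 0 + (-6) * 3
= 0 - 18
= -18

-18


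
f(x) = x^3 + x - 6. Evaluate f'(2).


Differentiate f(x) = x^3 + x - 6 term by term:
f'(x) = 3x^2 + 1
Substitute x = 2:
f'(2) = 3 * 2^2 + 0 * 2 + 1
= 12 + 0 + 1
= 13

13


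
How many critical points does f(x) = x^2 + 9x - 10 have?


Find where f'(x) = 0:
f'(x) = 2x + 9
Set f'(x) = 0:
2x + 9 = 0
x = -9 / 2 = -9/2
This is a linear equation in x, so there is exactly one solution.
Number of critical points: 1

1


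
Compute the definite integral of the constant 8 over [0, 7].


The integral of a constant k over [a, b] equals k * (b - a).
integral from 0 to 7 of 8 dx
= 8 * (7 - 0)
= 8 * 7
= 56

56


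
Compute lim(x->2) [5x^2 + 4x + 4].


Since polynomials are continuous, we use direct substitution.
lim(x->2) of 5x^2 + 4x + 4
= 5 * 2^2 + 4 * 2 + 4
= 20 + 8 + 4
= 32

32


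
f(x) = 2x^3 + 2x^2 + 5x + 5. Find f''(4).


First derivative:
f'(x) = 6x^2 + 4x + 5
Second derivative:
f''(x) = 12x + 4
Substitute x = 4:
f''(4) = 12 * 4 + 4
= 48 + 4
= 52

52


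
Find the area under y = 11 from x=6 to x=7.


The area under a constant function y = 11 is a rectangle.
Width = 7 - 6 = 1
Height = 11
Area = width * height
= 1 * 11
= 11

11


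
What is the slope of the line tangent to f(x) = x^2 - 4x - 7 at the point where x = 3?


The slope of the tangent line equals f'(x) at the point.
f(x) = x^2 - 4x - 7
f'(x) = 2x - 4
At x = 3:
f'(3) = 2 * 3 - 4
= 6 - 4
= 2

2


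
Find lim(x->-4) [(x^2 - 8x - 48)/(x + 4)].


Direct substitution gives 0/0, so we factor the numerator.
Factor: (x^2 - 8x - 48) = (x + 4)(x - 12)
Cancel the common factor (x + 4):
(x^2 - 8x - 48)/(x + 4) = (x - 12)
Now substitute x = -4:
= (-4) - (12) = -16

-16


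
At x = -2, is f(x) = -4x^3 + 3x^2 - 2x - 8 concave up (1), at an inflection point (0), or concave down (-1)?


Concavity is determined by the sign of f''(x).
f(x) = -4x^3 + 3x^2 - 2x - 8
f'(x) = -12x^2 + 6x - 2
f''(x) = -24x + 6
f''(-2) = -24 * (-2) + 6
= 48 + 6
= 54
Since f''(-2) > 0, the function is concave up (1)

1


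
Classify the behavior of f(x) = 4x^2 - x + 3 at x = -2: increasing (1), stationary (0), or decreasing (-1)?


Compute f'(x) to determine behavior:
f'(x) = 8x - 1
f'(-2) = 8 * (-2) - 1
= -16 - 1
= -17
Since f'(-2) < 0, the function is decreasing (-1)

-1


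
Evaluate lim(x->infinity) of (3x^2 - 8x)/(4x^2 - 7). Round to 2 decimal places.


For limits at infinity with equal-degree polynomials,
we compare leading coefficients.
Numerator leading term: 3x^2
Denominator leading term: 4x^2
Divide both by x^2:
lim = (3 - 8/x) / (4 - 7/x^2)
As x -> infinity, the 1/x and 1/x^2 terms vanish:
= 3/4 = 0.75

0.75


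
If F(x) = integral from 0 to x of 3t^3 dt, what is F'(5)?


By the Fundamental Theorem of Calculus (Part 1):
If F(x) = integral from 0 to x of f(t) dt, then F'(x) = f(x)
Here f(t) = 3t^3
So F'(x) = 3x^3
Evaluate at x = 5:
F'(5) = 3 * 5^3
= 3 * 125
= 375

375


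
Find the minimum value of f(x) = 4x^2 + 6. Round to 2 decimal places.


For a quadratic f(x) = ax^2 + bx + c with a > 0, the minimum is at the vertex.
Vertex x-coordinate: x = -b/(2a)
x = -(0) / (2 * 4)
x = 0/8 = 0
Substitute back to find the minimum value:
f(0) = 4 * 0^2 + 0 * 0 + 6
= 0 + 0 + 6
= 6 = 6.00

6.00


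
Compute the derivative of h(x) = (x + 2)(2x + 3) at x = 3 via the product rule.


Let u(x) = x + 2 and v(x) = 2x + 3
u'(x) = 1
v'(x) = 2
Product rule: h'(x) = u'(x)*v(x) + u(x)*v'(x)
= 1 * (2x + 3) + (x + 2) * 2
At x = 3:
u(3) = 1 * 3 + 2 = 5
v(3) = 2 * 3 + 3 = 9
h'(3) = 1 * 9 + 5 * 2
= 9 + 10
= 19

19


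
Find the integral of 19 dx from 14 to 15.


The integral of a constant k over [a, b] equals k * (b - a).
integral from 14 to 15 of 19 dx
= 19 * (15 - 14)
= 19 * 1
= 19

19


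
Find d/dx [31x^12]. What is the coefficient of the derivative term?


We apply the power rule: d/dx [ax^n] = a*n * x^(n-1)
d/dx [31x^12]
= 31 * 12 * x^(12-1)
= 372x^11
The coefficient is 372

372


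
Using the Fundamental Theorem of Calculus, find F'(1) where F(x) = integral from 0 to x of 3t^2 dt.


By the Fundamental Theorem of Calculus (Part 1):
If F(x) = integral from 0 to x of f(t) dt, then F'(x) = f(x)
Here f(t) = 3t^2
So F'(x) = 3x^2
Evaluate at x = 1:
F'(1) = 3 * 1^2
= 3 * 1
= 3

3


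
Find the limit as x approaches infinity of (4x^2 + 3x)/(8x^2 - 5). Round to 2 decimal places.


For limits at infinity with equal-degree polynomials,
we compare leading coefficients.
Numerator leading term: 4x^2
Denominator leading term: 8x^2
Divide both by x^2:
lim = (4 + 3/x) / (8 - 5/x^2)
As x -> infinity, the 1/x and 1/x^2 terms vanish:
= 4/8 = 1/2 = 0.50

0.50


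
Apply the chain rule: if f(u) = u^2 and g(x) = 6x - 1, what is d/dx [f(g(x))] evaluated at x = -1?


Using the chain rule: (f(g(x)))' = f'(g(x)) * g'(x)
First, find g(-1):
g(-1) = 6 * (-1) - 1 = -7
Next, f'(u) = 2u
And g'(x) = 6
So f'(g(-1)) * g'(-1)
= 2 * (-7) * 6
= -84

-84


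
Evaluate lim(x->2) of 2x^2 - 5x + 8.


Since polynomials are continuous, we use direct substitution.
lim(x->2) of 2x^2 - 5x + 8
= 2 * 2^2 - 5 * 2 + 8
= 8 - 10 + 8
= 6

6


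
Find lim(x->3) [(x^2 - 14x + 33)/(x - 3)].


Direct substitution gives 0/0, so we factor the numerator.
Factor: (x^2 - 14x + 33) = (x - 3)(x - 11)
Cancel the common factor (x - 3):
(x^2 - 14x + 33)/(x - 3) = (x - 11)
Now substitute x = 3:
= (3) - (11) = -8

-8


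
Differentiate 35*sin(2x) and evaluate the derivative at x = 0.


Apply the chain rule to differentiate 35*sin(2x):
d/dx [35*sin(2x)]
= 35 * cos(2x) * d/dx(2x)
= 35 * 2 * cos(2x)
= 70 * cos(2x)
Evaluate at x = 0:
= 70 * cos(0)
= 70 * 1
= 70

70


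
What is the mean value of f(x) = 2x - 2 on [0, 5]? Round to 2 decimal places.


Average value = 1/(b-a) * integral from a to b of f(x) dx
First compute the integral of 2x - 2:
F(x) = x^2 - 2x
F(5) = 1 * 25 - 2 * 5 = 15
F(0) = 1 * 0 - 2 * 0 = 0
Integral = 15 - 0 = 15
Average = 15 / (5 - 0) = 15 / 5
= 3 = 3.00

3.00


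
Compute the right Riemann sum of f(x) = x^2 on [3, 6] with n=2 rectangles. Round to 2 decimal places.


Right Riemann sum uses right endpoints of each subinterval.
Interval: [3, 6], n = 2
dx = (6 - 3) / 2 = 3/2
Right endpoints: [9/2, 6]
f values: [81/4, 36]
Sum = dx * (sum of f values)
= 3/2 * 225/4
= 675/8 ≈ 84.38

84.38


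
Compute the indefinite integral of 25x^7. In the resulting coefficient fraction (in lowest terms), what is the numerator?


Apply the power rule for integration:
integral of ax^n dx = a/(n+1) * x^(n+1) + C
integral of 25x^7 dx
= 25/8 * x^8 + C
The coefficient in lowest terms is 25/8, and its numerator is 25

25


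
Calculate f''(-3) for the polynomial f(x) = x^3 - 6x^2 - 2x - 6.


First derivative:
f'(x) = 3x^2 - 12x - 2
Second derivative:
f''(x) = 6x - 12
Substitute x = -3:
f''(-3) = 6 * (-3) - 12
= -18 - 12
= -30

-30


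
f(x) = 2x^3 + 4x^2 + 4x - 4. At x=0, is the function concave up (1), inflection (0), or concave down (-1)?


Concavity is determined by the sign of f''(x).
f(x) = 2x^3 + 4x^2 + 4x - 4
f'(x) = 6x^2 + 8x + 4
f''(x) = 12x + 8
f''(0) = 12 * 0 + 8
= 0 + 8
= 8
Since f''(0) > 0, the function is concave up (1)

1


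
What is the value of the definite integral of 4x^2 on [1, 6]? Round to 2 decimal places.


Find the antiderivative of 4x^2:
F(x) = 4/3 * x^3
Apply the Fundamental Theorem of Calculus:
F(6) - F(1)
= 4/3 * 6^3 - 4/3 * 1^3
= 4/3 * (216 - 1)
= 4/3 * 215
= 860/3 ≈ 286.67

286.67


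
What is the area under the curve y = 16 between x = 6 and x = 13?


The area under a constant function y = 16 is a rectangle.
Width = 13 - 6 = 7
Height = 16
Area = width * height
= 7 * 16
= 112

112


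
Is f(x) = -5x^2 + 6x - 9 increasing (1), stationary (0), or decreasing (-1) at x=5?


Compute f'(x) to determine behavior:
f'(x) = -10x + 6
f'(5) = -10 * 5 + 6
= -50 + 6
= -44
Since f'(5) < 0, the function is decreasing (-1)

-1


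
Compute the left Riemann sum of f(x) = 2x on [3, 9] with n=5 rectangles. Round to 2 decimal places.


Left Riemann sum uses left endpoints of each subinterval.
Interval: [3, 9], n = 5
dx = (9 - 3) / 5 = 6/5
Left endpoints: [3, 21/5, 27/5, 33/5, 39/5]
f values: [6, 42/5, 54/5, 66/5, 78/5]
Sum = dx * (sum of f values)
= 6/5 * 54
= 324/5 = 64.80

64.80


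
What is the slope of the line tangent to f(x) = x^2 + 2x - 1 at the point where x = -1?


The slope of the tangent line equals f'(x) at the point.
f(x) = x^2 + 2x - 1
f'(x) = 2x + 2
At x = -1:
f'(-1) = 2 * (-1) + 2
= -2 + 2
= 0

0


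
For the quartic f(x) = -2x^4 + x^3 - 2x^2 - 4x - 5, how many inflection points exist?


Inflection points occur where f''(x) = 0 and concavity changes.
f(x) = -2x^4 + x^3 - 2x^2 - 4x - 5
f'(x) = -8x^3 + 3x^2 - 4x - 4
f''(x) = -24x^2 + 6x - 4
This is a quadratic in x. Use the discriminant to count real roots.
Discriminant = (6)^2 - 4 * (-24) * (-4)
= 36 - 384
= -348
Since discriminant < 0, f''(x) = 0 has no real solutions.
Number of inflection points: 0

0


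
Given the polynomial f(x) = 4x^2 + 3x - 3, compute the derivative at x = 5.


Differentiate term by term using power and sum rules:
f(x) = 4x^2 + 3x - 3
f'(x) = 8x + 3
Substitute x = 5:
f'(5) = 8 * 5 + 3
= 40 + 3
= 43

43


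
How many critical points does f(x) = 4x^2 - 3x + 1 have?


Find where f'(x) = 0:
f'(x) = 8x - 3
Set f'(x) = 0:
8x - 3 = 0
x = 3 / 8 = 3/8
This is a linear equation in x, so there is exactly one solution.
Number of critical points: 1

1


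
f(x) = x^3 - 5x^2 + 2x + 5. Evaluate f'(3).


Differentiate f(x) = x^3 - 5x^2 + 2x + 5 term by term:
f'(x) = 3x^2 - 10x + 2
Substitute x = 3:
f'(3) = 3 * 3^2 - 10 * 3 + 2
= 27 - 30 + 2
= -1

-1


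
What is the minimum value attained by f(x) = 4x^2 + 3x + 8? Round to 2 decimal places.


For a quadratic f(x) = ax^2 + bx + c with a > 0, the minimum is at the vertex.
Vertex x-coordinate: x = -b/(2a)
x = -(3) / (2 * 4)
x = -3/8
Substitute back to find the minimum value:
f(-3/8) = 4 * (-3/8)^2 + 3 * (-3/8) + 8
= 9/16 - 9/8 + 8
= 119/16 ≈ 7.44

7.44


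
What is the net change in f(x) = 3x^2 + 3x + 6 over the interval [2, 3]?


Net change = f(b) - f(a)
f(x) = 3x^2 + 3x + 6
Compute f(3):
f(3) = 3 * 3^2 + 3 * 3 + 6
= 27 + 9 + 6
= 42
Compute f(2):
f(2) = 3 * 2^2 + 3 * 2 + 6
= 12 + 6 + 6
= 24
Net change = 42 - 24 = 18

18


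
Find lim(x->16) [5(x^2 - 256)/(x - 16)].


Direct substitution gives 0/0, so we factor the numerator.
Factor: 5(x^2 - 256) = 5 * (x - 16)(x + 16)
Cancel the common factor (x - 16):
5(x^2 - 256)/(x - 16) = 5 * (x + 16)
Now substitute x = 16:
= 5 * (16 + 16) = 160

160


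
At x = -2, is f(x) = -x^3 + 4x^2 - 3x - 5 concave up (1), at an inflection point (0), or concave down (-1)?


Concavity is determined by the sign of f''(x).
f(x) = -x^3 + 4x^2 - 3x - 5
f'(x) = -3x^2 + 8x - 3
f''(x) = -6x + 8
f''(-2) = -6 * (-2) + 8
= 12 + 8
= 20
Since f''(-2) > 0, the function is concave up (1)

1


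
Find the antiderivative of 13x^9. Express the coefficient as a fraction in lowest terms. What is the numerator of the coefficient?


Apply the power rule for integration:
integral of ax^n dx = a/(n+1) * x^(n+1) + C
integral of 13x^9 dx
= 13/10 * x^10 + C
The coefficient in lowest terms is 13/10, and its numerator is 13

13


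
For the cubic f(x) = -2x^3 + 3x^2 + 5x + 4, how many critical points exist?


Find where f'(x) = 0:
f(x) = -2x^3 + 3x^2 + 5x + 4
f'(x) = -6x^2 + 6x + 5
This is a quadratic in x. Use the discriminant to count real roots.
Discriminant = (6)^2 - 4 * (-6) * 5
= 36 - (-120)
= 156
Since discriminant > 0, f'(x) = 0 has 2 real solutions.
Number of critical points: 2

2


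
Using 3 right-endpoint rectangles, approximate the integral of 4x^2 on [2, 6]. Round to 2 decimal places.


Right Riemann sum uses right endpoints of each subinterval.
Interval: [2, 6], n = 3
dx = (6 - 2) / 3 = 4/3
Right endpoints: [10/3, 14/3, 6]
f values: [400/9, 784/9, 144]
Sum = dx * (sum of f values)
= 4/3 * 2480/9
= 9920/27 ≈ 367.41

367.41


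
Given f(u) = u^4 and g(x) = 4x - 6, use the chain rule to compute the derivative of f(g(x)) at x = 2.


Using the chain rule: (f(g(x)))' = f'(g(x)) * g'(x)
First, find g(2):
g(2) = 4 * 2 - 6 = 2
Next, f'(u) = 4u^3
And g'(x) = 4
So f'(g(2)) * g'(2)
= 4 * 2^3 * 4
= 4 * 8 * 4
= 128

128


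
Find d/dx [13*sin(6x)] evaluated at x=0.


Apply the chain rule to differentiate 13*sin(6x):
d/dx [13*sin(6x)]
= 13 * cos(6x) * d/dx(6x)
= 13 * 6 * cos(6x)
= 78 * cos(6x)
Evaluate at x = 0:
= 78 * cos(0)
= 78 * 1
= 78

78


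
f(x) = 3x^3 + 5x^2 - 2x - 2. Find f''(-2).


First derivative:
f'(x) = 9x^2 + 10x - 2
Second derivative:
f''(x) = 18x + 10
Substitute x = -2:
f''(-2) = 18 * (-2) + 10
= -36 + 10
= -26

-26


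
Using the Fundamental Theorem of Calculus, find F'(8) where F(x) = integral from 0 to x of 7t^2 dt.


By the Fundamental Theorem of Calculus (Part 1):
If F(x) = integral from 0 to x of f(t) dt, then F'(x) = f(x)
Here f(t) = 7t^2
So F'(x) = 7x^2
Evaluate at x = 8:
F'(8) = 7 * 8^2
= 7 * 64
= 448

448


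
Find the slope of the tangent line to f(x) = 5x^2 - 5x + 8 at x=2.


The slope of the tangent line equals f'(x) at the point.
f(x) = 5x^2 - 5x + 8
f'(x) = 10x - 5
At x = 2:
f'(2) = 10 * 2 - 5
= 20 - 5
= 15

15


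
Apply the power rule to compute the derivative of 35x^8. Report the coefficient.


We apply the power rule: d/dx [ax^n] = a*n * x^(n-1)
d/dx [35x^8]
= 35 * 8 * x^(8-1)
= 280x^7
The coefficient is 280

280


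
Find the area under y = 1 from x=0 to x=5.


The area under a constant function y = 1 is a rectangle.
Width = 5 - 0 = 5
Height = 1
Area = width * height
= 5 * 1
= 5

5


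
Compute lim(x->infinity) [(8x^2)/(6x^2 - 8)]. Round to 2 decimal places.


For limits at infinity with equal-degree polynomials,
we compare leading coefficients.
Numerator leading term: 8x^2
Denominator leading term: 6x^2
Divide both by x^2:
lim = (8) / (6 - 8/x^2)
As x -> infinity, the 1/x and 1/x^2 terms vanish:
= 8/6 = 4/3 ≈ 1.33

1.33


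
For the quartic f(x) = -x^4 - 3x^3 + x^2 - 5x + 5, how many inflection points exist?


Inflection points occur where f''(x) = 0 and concavity changes.
f(x) = -x^4 - 3x^3 + x^2 - 5x + 5
f'(x) = -4x^3 - 9x^2 + 2x - 5
f''(x) = -12x^2 - 18x + 2
This is a quadratic in x. Use the discriminant to count real roots.
Discriminant = (-18)^2 - 4 * (-12) * 2
= 324 - (-96)
= 420
Since discriminant > 0, f''(x) = 0 has 2 distinct real solutions.
A quadratic with two distinct real roots changes sign at each root, so concavity changes at both.
Number of inflection points: 2

2


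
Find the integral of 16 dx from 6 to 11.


The integral of a constant k over [a, b] equals k * (b - a).
integral from 6 to 11 of 16 dx
= 16 * (11 - 6)
= 16 * 5
= 80

80


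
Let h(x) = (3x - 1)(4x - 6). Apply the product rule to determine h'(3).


Let u(x) = 3x - 1 and v(x) = 4x - 6
u'(x) = 3
v'(x) = 4
Product rule: h'(x) = u'(x)*v(x) + u(x)*v'(x)
= 3 * (4x - 6) + (3x - 1) * 4
At x = 3:
u(3) = 3 * 3 - 1 = 8
v(3) = 4 * 3 - 6 = 6
h'(3) = 3 * 6 + 8 * 4
= 18 + 32
= 50

50


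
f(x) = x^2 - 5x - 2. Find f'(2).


Differentiate term by term using power and sum rules:
f(x) = x^2 - 5x - 2
f'(x) = 2x - 5
Substitute x = 2:
f'(2) = 2 * 2 - 5
= 4 - 5
= -1

-1


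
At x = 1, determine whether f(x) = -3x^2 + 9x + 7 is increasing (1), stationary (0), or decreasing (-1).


Compute f'(x) to determine behavior:
f'(x) = -6x + 9
f'(1) = -6 * 1 + 9
= -6 + 9
= 3
Since f'(1) > 0, the function is increasing (1)

1


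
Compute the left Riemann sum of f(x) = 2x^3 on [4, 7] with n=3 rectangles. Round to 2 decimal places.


Left Riemann sum uses left endpoints of each subinterval.
Interval: [4, 7], n = 3
dx = (7 - 4) / 3 = 1
Left endpoints: [4, 5, 6]
f values: [128, 250, 432]
Sum = dx * (sum of f values)
= 1 * 810
= 810 = 810.00

810.00


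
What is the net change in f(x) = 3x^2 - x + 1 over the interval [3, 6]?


Net change = f(b) - f(a)
f(x) = 3x^2 - x + 1
Compute f(6):
f(6) = 3 * 6^2 - 1 * 6 + 1
= 108 - 6 + 1
= 103
Compute f(3):
f(3) = 3 * 3^2 - 1 * 3 + 1
= 27 - 3 + 1
= 25
Net change = 103 - 25 = 78

78


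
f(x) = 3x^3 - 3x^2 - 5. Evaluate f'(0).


Differentiate f(x) = 3x^3 - 3x^2 - 5 term by term:
f'(x) = 9x^2 - 6x
Substitute x = 0:
f'(0) = 9 * 0^2 - 6 * 0 + 0
= 0 + 0 + 0
= 0

0


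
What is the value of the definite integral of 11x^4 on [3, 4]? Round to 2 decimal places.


Find the antiderivative of 11x^4:
F(x) = 11/5 * x^5
Apply the Fundamental Theorem of Calculus:
F(4) - F(3)
= 11/5 * 4^5 - 11/5 * 3^5
= 11/5 * (1024 - 243)
= 11/5 * 781
= 8591/5 = 1718.20

1718.20


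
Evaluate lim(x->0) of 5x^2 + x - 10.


Since polynomials are continuous, we use direct substitution.
lim(x->0) of 5x^2 + x - 10
= 5 * 0^2 + 1 * 0 - 10
= 0 + 0 - 10
= -10

-10


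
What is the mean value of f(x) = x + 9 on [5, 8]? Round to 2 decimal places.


Average value = 1/(b-a) * integral from a to b of f(x) dx
First compute the integral of x + 9:
F(x) = (1/2)x^2 + 9x
F(8) = 1/2 * 64 + 9 * 8 = 104
F(5) = 1/2 * 25 + 9 * 5 = 115/2
Integral = 104 - 115/2 = 93/2
Average = (93/2) / (8 - 5) = (93/2) / 3
= 31/2 = 15.50

15.50


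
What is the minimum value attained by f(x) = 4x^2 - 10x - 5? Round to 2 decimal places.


For a quadratic f(x) = ax^2 + bx + c with a > 0, the minimum is at the vertex.
Vertex x-coordinate: x = -b/(2a)
x = -(-10) / (2 * 4)
x = 10/8 = 5/4
Substitute back to find the minimum value:
f(5/4) = 4 * (5/4)^2 - 10 * (5/4) - 5
= 25/4 - 25/2 - 5
= -45/4 = -11.25

-11.25


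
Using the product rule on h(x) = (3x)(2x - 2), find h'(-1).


Let u(x) = 3x and v(x) = 2x - 2
u'(x) = 3
v'(x) = 2
Product rule: h'(x) = u'(x)*v(x) + u(x)*v'(x)
= 3 * (2x - 2) + (3x) * 2
At x = -1:
u(-1) = 3 * (-1) + 0 = -3
v(-1) = 2 * (-1) - 2 = -4
h'(-1) = 3 * (-4) + (-3) * 2
= -12 - 6
= -18

-18


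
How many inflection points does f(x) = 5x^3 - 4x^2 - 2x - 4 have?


Inflection points occur where f''(x) = 0 and concavity changes.
f(x) = 5x^3 - 4x^2 - 2x - 4
f'(x) = 15x^2 - 8x - 2
f''(x) = 30x - 8
Set f''(x) = 0:
30x - 8 = 0
x = 8 / 30 = 4/15
Since f''(x) is linear (degree 1), it changes sign at this point.
Therefore there is exactly 1 inflection point.

1


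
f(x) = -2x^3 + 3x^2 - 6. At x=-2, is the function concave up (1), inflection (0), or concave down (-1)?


Concavity is determined by the sign of f''(x).
f(x) = -2x^3 + 3x^2 - 6
f'(x) = -6x^2 + 6x
f''(x) = -12x + 6
f''(-2) = -12 * (-2) + 6
= 24 + 6
= 30
Since f''(-2) > 0, the function is concave up (1)

1


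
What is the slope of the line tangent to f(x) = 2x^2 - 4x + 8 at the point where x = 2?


The slope of the tangent line equals f'(x) at the point.
f(x) = 2x^2 - 4x + 8
f'(x) = 4x - 4
At x = 2:
f'(2) = 4 * 2 - 4
= 8 - 4
= 4

4


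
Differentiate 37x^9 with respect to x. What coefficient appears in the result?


We apply the power rule: d/dx [ax^n] = a*n * x^(n-1)
d/dx [37x^9]
= 37 * 9 * x^(9-1)
= 333x^8
The coefficient is 333

333


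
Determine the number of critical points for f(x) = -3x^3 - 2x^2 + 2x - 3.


Find where f'(x) = 0:
f(x) = -3x^3 - 2x^2 + 2x - 3
f'(x) = -9x^2 - 4x + 2
This is a quadratic in x. Use the discriminant to count real roots.
Discriminant = (-4)^2 - 4 * (-9) * 2
= 16 - (-72)
= 88
Since discriminant > 0, f'(x) = 0 has 2 real solutions.
Number of critical points: 2

2


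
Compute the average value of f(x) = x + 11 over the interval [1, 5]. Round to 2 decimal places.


Average value = 1/(b-a) * integral from a to b of f(x) dx
First compute the integral of x + 11:
F(x) = (1/2)x^2 + 11x
F(5) = 1/2 * 25 + 11 * 5 = 135/2
F(1) = 1/2 * 1 + 11 * 1 = 23/2
Integral = 135/2 - 23/2 = 56
Average = 56 / (5 - 1) = 56 / 4
= 14 = 14.00

14.00


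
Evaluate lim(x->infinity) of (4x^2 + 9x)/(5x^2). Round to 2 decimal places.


For limits at infinity with equal-degree polynomials,
we compare leading coefficients.
Numerator leading term: 4x^2
Denominator leading term: 5x^2
Divide both by x^2:
lim = (4 + 9/x) / (5)
As x -> infinity, the 1/x and 1/x^2 terms vanish:
= 4/5 = 0.80

0.80


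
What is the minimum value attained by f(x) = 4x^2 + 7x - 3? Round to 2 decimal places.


For a quadratic f(x) = ax^2 + bx + c with a > 0, the minimum is at the vertex.
Vertex x-coordinate: x = -b/(2a)
x = -(7) / (2 * 4)
x = -7/8
Substitute back to find the minimum value:
f(-7/8) = 4 * (-7/8)^2 + 7 * (-7/8) - 3
= 49/16 - 49/8 - 3
= -97/16 ≈ -6.06

-6.06


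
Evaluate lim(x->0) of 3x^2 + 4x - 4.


Since polynomials are continuous, we use direct substitution.
lim(x->0) of 3x^2 + 4x - 4
= 3 * 0^2 + 4 * 0 - 4
= 0 + 0 - 4
= -4

-4


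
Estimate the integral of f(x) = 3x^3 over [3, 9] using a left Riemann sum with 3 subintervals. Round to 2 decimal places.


Left Riemann sum uses left endpoints of each subinterval.
Interval: [3, 9], n = 3
dx = (9 - 3) / 3 = 2
Left endpoints: [3, 5, 7]
f values: [81, 375, 1029]
Sum = dx * (sum of f values)
= 2 * 1485
= 2970 = 2970.00

2970.00


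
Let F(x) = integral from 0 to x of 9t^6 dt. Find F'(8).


By the Fundamental Theorem of Calculus (Part 1):
If F(x) = integral from 0 to x of f(t) dt, then F'(x) = f(x)
Here f(t) = 9t^6
So F'(x) = 9x^6
Evaluate at x = 8:
F'(8) = 9 * 8^6
= 9 * 262144
= 2359296

2359296


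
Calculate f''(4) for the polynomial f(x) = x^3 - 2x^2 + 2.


First derivative:
f'(x) = 3x^2 - 4x
Second derivative:
f''(x) = 6x - 4
Substitute x = 4:
f''(4) = 6 * 4 - 4
= 24 - 4
= 20

20


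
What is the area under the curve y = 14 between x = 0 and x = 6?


The area under a constant function y = 14 is a rectangle.
Width = 6 - 0 = 6
Height = 14
Area = width * height
= 6 * 14
= 84

84


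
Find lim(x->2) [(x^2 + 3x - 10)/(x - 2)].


Direct substitution gives 0/0, so we factor the numerator.
Factor: (x^2 + 3x - 10) = (x - 2)(x + 5)
Cancel the common factor (x - 2):
(x^2 + 3x - 10)/(x - 2) = (x + 5)
Now substitute x = 2:
= (2) - (-5) = 7

7


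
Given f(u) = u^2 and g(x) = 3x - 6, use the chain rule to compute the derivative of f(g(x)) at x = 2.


Using the chain rule: (f(g(x)))' = f'(g(x)) * g'(x)
First, find g(2):
g(2) = 3 * 2 - 6 = 0
Next, f'(u) = 2u
And g'(x) = 3
So f'(g(2)) * g'(2)
= 2 * 0 * 3
= 0

0


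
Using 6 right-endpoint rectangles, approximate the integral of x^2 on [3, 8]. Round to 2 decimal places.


Right Riemann sum uses right endpoints of each subinterval.
Interval: [3, 8], n = 6
dx = (8 - 3) / 6 = 5/6
Right endpoints: [23/6, 14/3, 11/2, 19/3, 43/6, 8]
f values: [529/36, 196/9, 121/4, 361/9, 1849/36, 64]
Sum = dx * (sum of f values)
= 5/6 * 7999/36
= 39995/216 ≈ 185.16

185.16


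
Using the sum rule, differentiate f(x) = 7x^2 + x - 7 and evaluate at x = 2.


Differentiate term by term using power and sum rules:
f(x) = 7x^2 + x - 7
f'(x) = 14x + 1
Substitute x = 2:
f'(2) = 14 * 2 + 1
= 28 + 1
= 29

29


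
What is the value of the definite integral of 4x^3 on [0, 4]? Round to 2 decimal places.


Find the antiderivative of 4x^3:
F(x) = 4/4 * x^4
Apply the Fundamental Theorem of Calculus:
F(4) - F(0)
= 4/4 * 4^4 - 4/4 * 0^4
= 4/4 * (256 - 0)
= 4/4 * 256
= 256 = 256.00

256.00


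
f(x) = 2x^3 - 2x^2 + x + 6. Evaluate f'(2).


Differentiate f(x) = 2x^3 - 2x^2 + x + 6 term by term:
f'(x) = 6x^2 - 4x + 1
Substitute x = 2:
f'(2) = 6 * 2^2 - 4 * 2 + 1
= 24 - 8 + 1
= 17

17


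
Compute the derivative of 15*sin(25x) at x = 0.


Apply the chain rule to differentiate 15*sin(25x):
d/dx [15*sin(25x)]
= 15 * cos(25x) * d/dx(25x)
= 15 * 25 * cos(25x)
= 375 * cos(25x)
Evaluate at x = 0:
= 375 * cos(0)
= 375 * 1
= 375

375


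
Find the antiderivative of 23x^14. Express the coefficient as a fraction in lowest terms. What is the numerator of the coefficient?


Apply the power rule for integration:
integral of ax^n dx = a/(n+1) * x^(n+1) + C
integral of 23x^14 dx
= 23/15 * x^15 + C
The coefficient in lowest terms is 23/15, and its numerator is 23

23


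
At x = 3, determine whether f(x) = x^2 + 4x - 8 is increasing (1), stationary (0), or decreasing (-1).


Compute f'(x) to determine behavior:
f'(x) = 2x + 4
f'(3) = 2 * 3 + 4
= 6 + 4
= 10
Since f'(3) > 0, the function is increasing (1)

1


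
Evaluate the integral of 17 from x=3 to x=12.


The integral of a constant k over [a, b] equals k * (b - a).
integral from 3 to 12 of 17 dx
= 17 * (12 - 3)
= 17 * 9
= 153

153


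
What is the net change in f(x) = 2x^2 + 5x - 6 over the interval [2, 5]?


Net change = f(b) - f(a)
f(x) = 2x^2 + 5x - 6
Compute f(5):
f(5) = 2 * 5^2 + 5 * 5 - 6
= 50 + 25 - 6
= 69
Compute f(2):
f(2) = 2 * 2^2 + 5 * 2 - 6
= 8 + 10 - 6
= 12
Net change = 69 - 12 = 57

57


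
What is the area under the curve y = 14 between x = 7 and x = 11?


The area under a constant function y = 14 is a rectangle.
Width = 11 - 7 = 4
Height = 14
Area = width * height
= 4 * 14
= 56

56


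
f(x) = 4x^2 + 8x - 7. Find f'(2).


Differentiate term by term using power and sum rules:
f(x) = 4x^2 + 8x - 7
f'(x) = 8x + 8
Substitute x = 2:
f'(2) = 8 * 2 + 8
= 16 + 8
= 24

24


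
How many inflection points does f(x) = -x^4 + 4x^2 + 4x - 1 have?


Inflection points occur where f''(x) = 0 and concavity changes.
f(x) = -x^4 + 4x^2 + 4x - 1
f'(x) = -4x^3 + 8x + 4
f''(x) = -12x^2 + 8
This is a quadratic in x. Use the discriminant to count real roots.
Discriminant = (0)^2 - 4 * (-12) * 8
= 0 - (-384)
= 384
Since discriminant > 0, f''(x) = 0 has 2 distinct real solutions.
A quadratic with two distinct real roots changes sign at each root, so concavity changes at both.
Number of inflection points: 2

2


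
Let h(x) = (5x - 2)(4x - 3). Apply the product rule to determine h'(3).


Let u(x) = 5x - 2 and v(x) = 4x - 3
u'(x) = 5
v'(x) = 4
Product rule: h'(x) = u'(x)*v(x) + u(x)*v'(x)
= 5 * (4x - 3) + (5x - 2) * 4
At x = 3:
u(3) = 5 * 3 - 2 = 13
v(3) = 4 * 3 - 3 = 9
h'(3) = 5 * 9 + 13 * 4
= 45 + 52
= 97

97


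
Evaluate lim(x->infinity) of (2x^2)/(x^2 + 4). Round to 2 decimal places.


For limits at infinity with equal-degree polynomials,
we compare leading coefficients.
Numerator leading term: 2x^2
Denominator leading term: x^2
Divide both by x^2:
lim = (2) / (1 + 4/x^2)
As x -> infinity, the 1/x and 1/x^2 terms vanish:
= 2/1 = 2 = 2.00

2.00


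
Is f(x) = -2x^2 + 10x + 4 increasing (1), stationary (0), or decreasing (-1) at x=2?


Compute f'(x) to determine behavior:
f'(x) = -4x + 10
f'(2) = -4 * 2 + 10
= -8 + 10
= 2
Since f'(2) > 0, the function is increasing (1)

1


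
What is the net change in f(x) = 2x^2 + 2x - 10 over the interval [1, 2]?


Net change = f(b) - f(a)
f(x) = 2x^2 + 2x - 10
Compute f(2):
f(2) = 2 * 2^2 + 2 * 2 - 10
= 8 + 4 - 10
= 2
Compute f(1):
f(1) = 2 * 1^2 + 2 * 1 - 10
= 2 + 2 - 10
= -6
Net change = 2 - (-6) = 8

8


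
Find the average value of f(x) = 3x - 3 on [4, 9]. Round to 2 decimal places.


Average value = 1/(b-a) * integral from a to b of f(x) dx
First compute the integral of 3x - 3:
F(x) = (3/2)x^2 - 3x
F(9) = 3/2 * 81 - 3 * 9 = 189/2
F(4) = 3/2 * 16 - 3 * 4 = 12
Integral = 189/2 - 12 = 165/2
Average = (165/2) / (9 - 4) = (165/2) / 5
= 33/2 = 16.50

16.50


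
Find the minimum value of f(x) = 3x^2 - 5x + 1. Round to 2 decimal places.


For a quadratic f(x) = ax^2 + bx + c with a > 0, the minimum is at the vertex.
Vertex x-coordinate: x = -b/(2a)
x = -(-5) / (2 * 3)
x = 5/6
Substitute back to find the minimum value:
f(5/6) = 3 * (5/6)^2 - 5 * (5/6) + 1
= 25/12 - 25/6 + 1
= -13/12 ≈ -1.08

-1.08


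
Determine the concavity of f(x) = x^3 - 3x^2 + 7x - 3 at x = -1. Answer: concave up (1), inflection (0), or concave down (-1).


Concavity is determined by the sign of f''(x).
f(x) = x^3 - 3x^2 + 7x - 3
f'(x) = 3x^2 - 6x + 7
f''(x) = 6x - 6
f''(-1) = 6 * (-1) - 6
= -6 - 6
= -12
Since f''(-1) < 0, the function is concave down (-1)

-1


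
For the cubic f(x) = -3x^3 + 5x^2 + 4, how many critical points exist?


Find where f'(x) = 0:
f(x) = -3x^3 + 5x^2 + 4
f'(x) = -9x^2 + 10x
This is a quadratic in x. Use the discriminant to count real roots.
Discriminant = (10)^2 - 4 * (-9) * 0
= 100 - 0
= 100
Since discriminant > 0, f'(x) = 0 has 2 real solutions.
Number of critical points: 2

2


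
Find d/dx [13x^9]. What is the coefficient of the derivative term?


We apply the power rule: d/dx [ax^n] = a*n * x^(n-1)
d/dx [13x^9]
= 13 * 9 * x^(9-1)
= 117x^8
The coefficient is 117

117


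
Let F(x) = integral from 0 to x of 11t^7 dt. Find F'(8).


By the Fundamental Theorem of Calculus (Part 1):
If F(x) = integral from 0 to x of f(t) dt, then F'(x) = f(x)
Here f(t) = 11t^7
So F'(x) = 11x^7
Evaluate at x = 8:
F'(8) = 11 * 8^7
= 11 * 2097152
= 23068672

23068672


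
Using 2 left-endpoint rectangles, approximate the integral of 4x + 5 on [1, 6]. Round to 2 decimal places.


Left Riemann sum uses left endpoints of each subinterval.
Interval: [1, 6], n = 2
dx = (6 - 1) / 2 = 5/2
Left endpoints: [1, 7/2]
f values: [9, 19]
Sum = dx * (sum of f values)
= 5/2 * 28
= 70 = 70.00

70.00


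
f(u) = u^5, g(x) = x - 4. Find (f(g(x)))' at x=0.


Using the chain rule: (f(g(x)))' = f'(g(x)) * g'(x)
First, find g(0):
g(0) = 1 * 0 - 4 = -4
Next, f'(u) = 5u^4
And g'(x) = 1
So f'(g(0)) * g'(0)
= 5 * (-4)^4 * 1
= 5 * 256 * 1
= 1280

1280


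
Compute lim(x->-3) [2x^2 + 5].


Since polynomials are continuous, we use direct substitution.
lim(x->-3) of 2x^2 + 5
= 2 * (-3)^2 + 0 * (-3) + 5
= 18 + 0 + 5
= 23

23


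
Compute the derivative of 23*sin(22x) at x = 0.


Apply the chain rule to differentiate 23*sin(22x):
d/dx [23*sin(22x)]
= 23 * cos(22x) * d/dx(22x)
= 23 * 22 * cos(22x)
= 506 * cos(22x)
Evaluate at x = 0:
= 506 * cos(0)
= 506 * 1
= 506

506


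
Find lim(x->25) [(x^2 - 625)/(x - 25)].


Direct substitution gives 0/0, so we factor the numerator.
Factor: (x^2 - 625) = (x - 25)(x + 25)
Cancel the common factor (x - 25):
(x^2 - 625)/(x - 25) = (x + 25)
Now substitute x = 25:
= (25 + 25) = 50

50


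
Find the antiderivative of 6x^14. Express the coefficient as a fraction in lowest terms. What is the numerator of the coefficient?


Apply the power rule for integration:
integral of ax^n dx = a/(n+1) * x^(n+1) + C
integral of 6x^14 dx
= 6/15 * x^15 + C
= 2/5 * x^15 + C
The coefficient in lowest terms is 2/5, and its numerator is 2

2


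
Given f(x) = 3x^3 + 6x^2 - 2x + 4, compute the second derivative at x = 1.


First derivative:
f'(x) = 9x^2 + 12x - 2
Second derivative:
f''(x) = 18x + 12
Substitute x = 1:
f''(1) = 18 * 1 + 12
= 18 + 12
= 30

30


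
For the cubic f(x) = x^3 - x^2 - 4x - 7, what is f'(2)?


Differentiate f(x) = x^3 - x^2 - 4x - 7 term by term:
f'(x) = 3x^2 - 2x - 4
Substitute x = 2:
f'(2) = 3 * 2^2 - 2 * 2 - 4
= 12 - 4 - 4
= 4

4


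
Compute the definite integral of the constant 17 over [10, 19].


The integral of a constant k over [a, b] equals k * (b - a).
integral from 10 to 19 of 17 dx
= 17 * (19 - 10)
= 17 * 9
= 153

153


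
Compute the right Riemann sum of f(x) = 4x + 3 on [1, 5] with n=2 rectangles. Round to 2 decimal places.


Right Riemann sum uses right endpoints of each subinterval.
Interval: [1, 5], n = 2
dx = (5 - 1) / 2 = 2
Right endpoints: [3, 5]
f values: [15, 23]
Sum = dx * (sum of f values)
= 2 * 38
= 76 = 76.00

76.00


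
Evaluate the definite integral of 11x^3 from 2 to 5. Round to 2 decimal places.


Find the antiderivative of 11x^3:
F(x) = 11/4 * x^4
Apply the Fundamental Theorem of Calculus:
F(5) - F(2)
= 11/4 * 5^4 - 11/4 * 2^4
= 11/4 * (625 - 16)
= 11/4 * 609
= 6699/4 = 1674.75

1674.75


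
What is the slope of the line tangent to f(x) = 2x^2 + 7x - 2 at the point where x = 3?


The slope of the tangent line equals f'(x) at the point.
f(x) = 2x^2 + 7x - 2
f'(x) = 4x + 7
At x = 3:
f'(3) = 4 * 3 + 7
= 12 + 7
= 19

19


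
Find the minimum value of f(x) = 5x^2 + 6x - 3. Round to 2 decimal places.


For a quadratic f(x) = ax^2 + bx + c with a > 0, the minimum is at the vertex.
Vertex x-coordinate: x = -b/(2a)
x = -(6) / (2 * 5)
x = -6/10 = -3/5
Substitute back to find the minimum value:
f(-3/5) = 5 * (-3/5)^2 + 6 * (-3/5) - 3
= 9/5 - 18/5 - 3
= -24/5 = -4.80

-4.80


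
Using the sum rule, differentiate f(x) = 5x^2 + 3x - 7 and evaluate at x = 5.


Differentiate term by term using power and sum rules:
f(x) = 5x^2 + 3x - 7
f'(x) = 10x + 3
Substitute x = 5:
f'(5) = 10 * 5 + 3
= 50 + 3
= 53

53


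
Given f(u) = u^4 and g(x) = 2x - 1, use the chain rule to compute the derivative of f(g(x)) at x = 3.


Using the chain rule: (f(g(x)))' = f'(g(x)) * g'(x)
First, find g(3):
g(3) = 2 * 3 - 1 = 5
Next, f'(u) = 4u^3
And g'(x) = 2
So f'(g(3)) * g'(3)
= 4 * 5^3 * 2
= 4 * 125 * 2
= 1000

1000


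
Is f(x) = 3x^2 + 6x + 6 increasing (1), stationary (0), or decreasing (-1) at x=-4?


Compute f'(x) to determine behavior:
f'(x) = 6x + 6
f'(-4) = 6 * (-4) + 6
= -24 + 6
= -18
Since f'(-4) < 0, the function is decreasing (-1)

-1


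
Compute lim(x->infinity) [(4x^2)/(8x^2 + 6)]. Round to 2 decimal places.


For limits at infinity with equal-degree polynomials,
we compare leading coefficients.
Numerator leading term: 4x^2
Denominator leading term: 8x^2
Divide both by x^2:
lim = (4) / (8 + 6/x^2)
As x -> infinity, the 1/x and 1/x^2 terms vanish:
= 4/8 = 1/2 = 0.50

0.50


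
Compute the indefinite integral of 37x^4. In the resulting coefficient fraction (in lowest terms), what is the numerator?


Apply the power rule for integration:
integral of ax^n dx = a/(n+1) * x^(n+1) + C
integral of 37x^4 dx
= 37/5 * x^5 + C
The coefficient in lowest terms is 37/5, and its numerator is 37

37


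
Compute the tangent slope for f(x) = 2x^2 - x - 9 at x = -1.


The slope of the tangent line equals f'(x) at the point.
f(x) = 2x^2 - x - 9
f'(x) = 4x - 1
At x = -1:
f'(-1) = 4 * (-1) - 1
= -4 - 1
= -5

-5


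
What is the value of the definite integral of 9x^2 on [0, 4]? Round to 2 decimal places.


Find the antiderivative of 9x^2:
F(x) = 9/3 * x^3
Apply the Fundamental Theorem of Calculus:
F(4) - F(0)
= 9/3 * 4^3 - 9/3 * 0^3
= 9/3 * (64 - 0)
= 9/3 * 64
= 192 = 192.00

192.00


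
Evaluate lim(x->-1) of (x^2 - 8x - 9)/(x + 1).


Direct substitution gives 0/0, so we factor the numerator.
Factor: (x^2 - 8x - 9) = (x + 1)(x - 9)
Cancel the common factor (x + 1):
(x^2 - 8x - 9)/(x + 1) = (x - 9)
Now substitute x = -1:
= (-1) - (9) = -10

-10


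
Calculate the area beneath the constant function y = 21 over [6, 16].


The area under a constant function y = 21 is a rectangle.
Width = 16 - 6 = 10
Height = 21
Area = width * height
= 10 * 21
= 210

210


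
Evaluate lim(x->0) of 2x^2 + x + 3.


Since polynomials are continuous, we use direct substitution.
lim(x->0) of 2x^2 + x + 3
= 2 * 0^2 + 1 * 0 + 3
= 0 + 0 + 3
= 3

3


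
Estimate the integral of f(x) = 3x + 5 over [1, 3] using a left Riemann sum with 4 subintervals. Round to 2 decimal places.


Left Riemann sum uses left endpoints of each subinterval.
Interval: [1, 3], n = 4
dx = (3 - 1) / 4 = 1/2
Left endpoints: [1, 3/2, 2, 5/2]
f values: [8, 19/2, 11, 25/2]
Sum = dx * (sum of f values)
= 1/2 * 41
= 41/2 = 20.50

20.50


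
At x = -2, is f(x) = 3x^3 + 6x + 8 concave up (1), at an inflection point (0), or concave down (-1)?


Concavity is determined by the sign of f''(x).
f(x) = 3x^3 + 6x + 8
f'(x) = 9x^2 + 6
f''(x) = 18x
f''(-2) = 18 * (-2) + 0
= -36 + 0
= -36
Since f''(-2) < 0, the function is concave down (-1)

-1


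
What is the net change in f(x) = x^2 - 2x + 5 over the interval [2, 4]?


Net change = f(b) - f(a)
f(x) = x^2 - 2x + 5
Compute f(4):
f(4) = 1 * 4^2 - 2 * 4 + 5
= 16 - 8 + 5
= 13
Compute f(2):
f(2) = 1 * 2^2 - 2 * 2 + 5
= 4 - 4 + 5
= 5
Net change = 13 - 5 = 8

8


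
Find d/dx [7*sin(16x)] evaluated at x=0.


Apply the chain rule to differentiate 7*sin(16x):
d/dx [7*sin(16x)]
= 7 * cos(16x) * d/dx(16x)
= 7 * 16 * cos(16x)
= 112 * cos(16x)
Evaluate at x = 0:
= 112 * cos(0)
= 112 * 1
= 112

112


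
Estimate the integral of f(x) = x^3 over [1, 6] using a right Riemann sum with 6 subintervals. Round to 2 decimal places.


Right Riemann sum uses right endpoints of each subinterval.
Interval: [1, 6], n = 6
dx = (6 - 1) / 6 = 5/6
Right endpoints: [11/6, 8/3, 7/2, 13/3, 31/6, 6]
f values: [1331/216, 512/27, 343/8, 2197/27, 29791/216, 216]
Sum = dx * (sum of f values)
= 5/6 * 12079/24
= 60395/144 ≈ 419.41

419.41


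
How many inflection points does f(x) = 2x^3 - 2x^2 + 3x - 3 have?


Inflection points occur where f''(x) = 0 and concavity changes.
f(x) = 2x^3 - 2x^2 + 3x - 3
f'(x) = 6x^2 - 4x + 3
f''(x) = 12x - 4
Set f''(x) = 0:
12x - 4 = 0
x = 4 / 12 = 1/3
Since f''(x) is linear (degree 1), it changes sign at this point.
Therefore there is exactly 1 inflection point.

1


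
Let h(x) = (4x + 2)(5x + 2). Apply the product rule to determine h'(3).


Let u(x) = 4x + 2 and v(x) = 5x + 2
u'(x) = 4
v'(x) = 5
Product rule: h'(x) = u'(x)*v(x) + u(x)*v'(x)
= 4 * (5x + 2) + (4x + 2) * 5
At x = 3:
u(3) = 4 * 3 + 2 = 14
v(3) = 5 * 3 + 2 = 17
h'(3) = 4 * 17 + 14 * 5
= 68 + 70
= 138

138


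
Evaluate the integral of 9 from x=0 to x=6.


The integral of a constant k over [a, b] equals k * (b - a).
integral from 0 to 6 of 9 dx
= 9 * (6 - 0)
= 9 * 6
= 54

54


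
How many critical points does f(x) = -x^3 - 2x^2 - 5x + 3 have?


Find where f'(x) = 0:
f(x) = -x^3 - 2x^2 - 5x + 3
f'(x) = -3x^2 - 4x - 5
This is a quadratic in x. Use the discriminant to count real roots.
Discriminant = (-4)^2 - 4 * (-3) * (-5)
= 16 - 60
= -44
Since discriminant < 0, f'(x) = 0 has no real solutions.
Number of critical points: 0

0


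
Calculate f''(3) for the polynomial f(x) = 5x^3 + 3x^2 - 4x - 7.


First derivative:
f'(x) = 15x^2 + 6x - 4
Second derivative:
f''(x) = 30x + 6
Substitute x = 3:
f''(3) = 30 * 3 + 6
= 90 + 6
= 96

96


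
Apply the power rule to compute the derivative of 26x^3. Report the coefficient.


We apply the power rule: d/dx [ax^n] = a*n * x^(n-1)
d/dx [26x^3]
= 26 * 3 * x^(3-1)
= 78x^2
The coefficient is 78

78


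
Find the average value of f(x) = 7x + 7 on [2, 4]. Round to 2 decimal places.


Average value = 1/(b-a) * integral from a to b of f(x) dx
First compute the integral of 7x + 7:
F(x) = (7/2)x^2 + 7x
F(4) = 7/2 * 16 + 7 * 4 = 84
F(2) = 7/2 * 4 + 7 * 2 = 28
Integral = 84 - 28 = 56
Average = 56 / (4 - 2) = 56 / 2
= 28 = 28.00

28.00


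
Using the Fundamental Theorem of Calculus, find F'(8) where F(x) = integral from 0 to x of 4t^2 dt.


By the Fundamental Theorem of Calculus (Part 1):
If F(x) = integral from 0 to x of f(t) dt, then F'(x) = f(x)
Here f(t) = 4t^2
So F'(x) = 4x^2
Evaluate at x = 8:
F'(8) = 4 * 8^2
= 4 * 64
= 256

256


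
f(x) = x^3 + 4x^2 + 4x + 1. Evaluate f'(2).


Differentiate f(x) = x^3 + 4x^2 + 4x + 1 term by term:
f'(x) = 3x^2 + 8x + 4
Substitute x = 2:
f'(2) = 3 * 2^2 + 8 * 2 + 4
= 12 + 16 + 4
= 32

32


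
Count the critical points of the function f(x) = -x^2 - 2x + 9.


Find where f'(x) = 0:
f'(x) = -2x - 2
Set f'(x) = 0:
-2x - 2 = 0
x = 2 / (-2) = -1
This is a linear equation in x, so there is exactly one solution.
Number of critical points: 1

1


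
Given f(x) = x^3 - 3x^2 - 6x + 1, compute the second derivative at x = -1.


First derivative:
f'(x) = 3x^2 - 6x - 6
Second derivative:
f''(x) = 6x - 6
Substitute x = -1:
f''(-1) = 6 * (-1) - 6
= -6 - 6
= -12

-12
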